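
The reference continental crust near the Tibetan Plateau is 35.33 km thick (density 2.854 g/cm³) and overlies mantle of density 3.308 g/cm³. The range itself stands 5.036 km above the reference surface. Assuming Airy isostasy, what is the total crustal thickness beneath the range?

72 km

Root depth r = h ρ_c / (ρ_m − ρ_c) = 5.036 km × 2.854 / 0.454 = 31.66 km.
Total thickness = T + h + r = 35.33 km + 5.036 km + 31.66 km = 72 km.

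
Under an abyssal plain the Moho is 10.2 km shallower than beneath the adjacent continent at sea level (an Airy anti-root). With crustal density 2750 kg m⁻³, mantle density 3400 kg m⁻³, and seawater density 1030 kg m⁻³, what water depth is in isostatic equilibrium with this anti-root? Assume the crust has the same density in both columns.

Replacing a thickness d of crust by seawater at the top must be balanced by replacing crust with mantle at the base: d (ρ_c − ρ_w) = a (ρ_m − ρ_c).
d = a (ρ_m − ρ_c)/(ρ_c − ρ_w) = 10.2 km × 650/1720 = 3.85 km.

3.85 km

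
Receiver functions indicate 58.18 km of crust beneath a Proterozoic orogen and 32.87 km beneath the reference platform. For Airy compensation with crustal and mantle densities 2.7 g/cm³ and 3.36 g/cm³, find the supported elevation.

Excess crust Δ = 58.18 km − 32.87 km = 25.31 km, split between elevation h and root r with h + r = Δ.
Airy balance ρ_c h = (ρ_m − ρ_c) r gives r = h ρ_c/(ρ_m − ρ_c), so h (1 + ρ_c/(ρ_m − ρ_c)) = Δ, i.e. h = Δ (ρ_m − ρ_c)/ρ_m.
h = 25.31 km × 0.66/3.36 = 4.97 km.

4.97 km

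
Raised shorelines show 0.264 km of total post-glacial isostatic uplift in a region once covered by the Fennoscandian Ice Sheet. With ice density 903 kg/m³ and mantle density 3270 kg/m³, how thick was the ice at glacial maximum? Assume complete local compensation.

0.956 km

u = t ρ_ice/ρ_m → t = u ρ_m/ρ_ice = 0.264 km × 3270/903 = 0.956 km.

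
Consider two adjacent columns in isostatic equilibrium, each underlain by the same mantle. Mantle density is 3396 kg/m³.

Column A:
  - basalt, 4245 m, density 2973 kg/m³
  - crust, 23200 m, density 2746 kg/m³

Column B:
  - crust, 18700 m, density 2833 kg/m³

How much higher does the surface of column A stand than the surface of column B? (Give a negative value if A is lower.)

For any compensation level in the mantle, the mantle terms cancel and isostasy reduces to e = (Σt_A − Σt_B) − (Σ(ρt)_A − Σ(ρt)_B) / ρ_m.
Σt_A = 27445 m; Σt_B = 18700 m; Σ(ρt)_A = 76327585; Σ(ρt)_B = 52977100 (in m·kg/m³).
e = (27445 − 18700) − (76327585 − 52977100) / 3396 = 1870 m.

1870 m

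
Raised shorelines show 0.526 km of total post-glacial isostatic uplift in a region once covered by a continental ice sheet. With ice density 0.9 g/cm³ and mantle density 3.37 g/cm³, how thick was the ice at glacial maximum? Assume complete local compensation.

u = t ρ_ice/ρ_m → t = u ρ_m/ρ_ice = 0.526 km × 3.37/0.9 = 1.97 km.

1.97 km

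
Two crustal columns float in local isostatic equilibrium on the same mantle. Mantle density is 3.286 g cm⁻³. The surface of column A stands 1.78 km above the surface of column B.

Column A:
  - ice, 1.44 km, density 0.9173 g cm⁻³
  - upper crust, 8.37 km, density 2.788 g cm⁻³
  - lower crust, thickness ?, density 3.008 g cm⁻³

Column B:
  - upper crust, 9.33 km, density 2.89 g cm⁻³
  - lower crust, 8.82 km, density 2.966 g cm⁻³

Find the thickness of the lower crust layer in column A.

Take the compensation level at the base of the deeper column (depth z_c below the surface of column A) and equate Σ ρ_i t_i down to z_c; mantle fills any gap and the z_c terms cancel.
Column A: 1.44×0.9173 + 8.37×2.788 + x×3.008 + (z_c − 9.81 − x)×3.286
Column B: 1.78×0 + 9.33×2.89 + 8.82×2.966 + (z_c − 1.78 − 18.15)×3.286
The z_c×3.286 term appears on both sides and cancels. Collect the known terms of each column as K = Σ(ρt)_known − 3.286 × (depth of known layers): K_A = 24.656472 − 3.286×9.81 = −7.579188; K_B = 53.12382 − 3.286×(1.78 + 18.15) = −12.36616.
Balance: K_A − x×(3.286 − 3.008) = K_B, so x = (K_A − K_B)/(3.286 − 3.008) = 4.78697/0.278 = 17.2 km.

17.2 km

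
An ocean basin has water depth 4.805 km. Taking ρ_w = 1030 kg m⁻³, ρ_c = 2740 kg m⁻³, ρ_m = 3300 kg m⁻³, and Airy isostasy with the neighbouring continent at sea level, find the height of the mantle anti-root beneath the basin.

14.7 km

Equating mass per unit area of the two columns: replacing crust with seawater at the top is compensated by replacing crust with mantle at the base: d (ρ_c − ρ_w) = a (ρ_m − ρ_c).
a = d (ρ_c − ρ_w)/(ρ_m − ρ_c) = 4.805 km × 1710/560 = 14.7 km.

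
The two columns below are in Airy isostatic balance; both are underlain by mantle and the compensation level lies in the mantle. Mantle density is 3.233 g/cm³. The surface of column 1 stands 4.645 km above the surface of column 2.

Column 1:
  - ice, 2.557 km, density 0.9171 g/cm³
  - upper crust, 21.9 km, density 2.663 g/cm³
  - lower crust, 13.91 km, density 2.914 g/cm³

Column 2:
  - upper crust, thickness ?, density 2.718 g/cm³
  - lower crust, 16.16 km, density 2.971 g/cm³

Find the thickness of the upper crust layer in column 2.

Take the compensation level at the base of the deeper column (depth z_c below the surface of column 1) and equate Σ ρ_i t_i down to z_c; mantle fills any gap and the z_c terms cancel.
Column 1: 2.557×0.9171 + 21.9×2.663 + 13.91×2.914 + (z_c − 38.367)×3.233
Column 2: 4.645×0 + x×2.718 + 16.16×2.971 + (z_c − 4.645 − 16.16 − x)×3.233
The z_c×3.233 term appears on both sides and cancels. Collect the known terms of each column as K = Σ(ρt)_known − 3.233 × (depth of known layers): K_1 = 101.198465 − 3.233×38.367 = −22.8420463; K_2 = 48.01136 − 3.233×(4.645 + 16.16) = −19.251205.
Balance: K_1 = K_2 − x×(3.233 − 2.718), so x = (K_2 − K_1)/(3.233 − 2.718) = 3.59084/0.515 = 6.97 km.

6.97 km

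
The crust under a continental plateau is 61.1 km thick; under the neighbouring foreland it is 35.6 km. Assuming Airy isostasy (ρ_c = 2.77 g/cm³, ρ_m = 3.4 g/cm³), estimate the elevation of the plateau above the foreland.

Excess crust Δ = 61.1 km − 35.6 km = 25.5 km, split between elevation h and root r with h + r = Δ.
Airy balance ρ_c h = (ρ_m − ρ_c) r gives r = h ρ_c/(ρ_m − ρ_c), so h (1 + ρ_c/(ρ_m − ρ_c)) = Δ, i.e. h = Δ (ρ_m − ρ_c)/ρ_m.
h = 25.5 km × 0.63/3.4 = 4.72 km.

4.72 km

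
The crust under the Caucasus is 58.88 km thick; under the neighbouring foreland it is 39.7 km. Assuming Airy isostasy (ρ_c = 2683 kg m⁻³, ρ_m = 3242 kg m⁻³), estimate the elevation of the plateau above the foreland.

Excess crust Δ = 58.88 km − 39.7 km = 19.18 km, split between elevation h and root r with h + r = Δ.
Airy balance ρ_c h = (ρ_m − ρ_c) r gives r = h ρ_c/(ρ_m − ρ_c), so h (1 + ρ_c/(ρ_m − ρ_c)) = Δ, i.e. h = Δ (ρ_m − ρ_c)/ρ_m.
h = 19.18 km × 559/3242 = 3.31 km.

3.31 km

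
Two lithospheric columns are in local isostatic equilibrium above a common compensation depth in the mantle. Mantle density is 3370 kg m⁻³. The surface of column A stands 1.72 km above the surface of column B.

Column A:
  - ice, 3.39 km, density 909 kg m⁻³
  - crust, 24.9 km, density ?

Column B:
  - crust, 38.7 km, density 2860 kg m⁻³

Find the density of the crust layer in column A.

2680 kg m⁻³

Take the compensation level at the base of the deeper column (depth z_c below the surface of column A) and equate Σ ρ_i t_i down to z_c; mantle fills any gap and the z_c terms cancel.
Column A: 3.39×909 + 24.9×ρ + (z_c − 28.29)×3370
Column B: 1.72×0 + 38.7×2860 + (z_c − 1.72 − 38.7)×3370
The z_c×3370 term appears on both sides and cancels. Collect the known terms of each column as K = Σ(ρt)_known − 3370 × (depth of known layers): K_A = 3081.51 − 3370×28.29 = −92255.79; K_B = 110682 − 3370×(1.72 + 38.7) = −25533.4.
Balance: K_A + 24.9×ρ = K_B, so ρ = (K_B − K_A)/24.9 = 66722.4/24.9 = 2680 kg m⁻³.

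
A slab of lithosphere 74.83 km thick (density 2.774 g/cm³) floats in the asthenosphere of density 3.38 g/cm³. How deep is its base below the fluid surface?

61.4 km

Draft d = t ρ_obj/ρ_fluid = 74.83 km × 2.774/3.38 = 61.4 km.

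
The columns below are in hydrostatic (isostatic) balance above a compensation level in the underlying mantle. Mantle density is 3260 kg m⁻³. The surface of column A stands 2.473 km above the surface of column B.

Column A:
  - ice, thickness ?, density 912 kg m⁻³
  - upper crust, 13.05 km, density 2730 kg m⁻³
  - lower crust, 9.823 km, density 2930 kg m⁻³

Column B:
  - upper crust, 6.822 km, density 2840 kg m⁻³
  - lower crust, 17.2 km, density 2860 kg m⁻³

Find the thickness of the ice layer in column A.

Take the compensation level at the base of the deeper column (depth z_c below the surface of column A) and equate Σ ρ_i t_i down to z_c; mantle fills any gap and the z_c terms cancel.
Column A: x×912 + 13.05×2730 + 9.823×2930 + (z_c − 22.873 − x)×3260
Column B: 2.473×0 + 6.822×2840 + 17.2×2860 + (z_c − 2.473 − 24.022)×3260
The z_c×3260 term appears on both sides and cancels. Collect the known terms of each column as K = Σ(ρt)_known − 3260 × (depth of known layers): K_A = 64407.89 − 3260×22.873 = −10158.09; K_B = 68566.48 − 3260×(2.473 + 24.022) = −17807.22.
Balance: K_A − x×(3260 − 912) = K_B, so x = (K_A − K_B)/(3260 − 912) = 7649.13/2348 = 3.26 km.

3.26 km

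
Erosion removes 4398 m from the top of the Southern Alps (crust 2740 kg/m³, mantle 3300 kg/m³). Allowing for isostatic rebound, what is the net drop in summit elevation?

746 m

Rebound u = e ρ_c/ρ_m = 4398 m × 2740/3300 = 3652 m.
Net surface drop = e − u = 4398 m − 3652 m = e (ρ_m − ρ_c)/ρ_m = 746 m.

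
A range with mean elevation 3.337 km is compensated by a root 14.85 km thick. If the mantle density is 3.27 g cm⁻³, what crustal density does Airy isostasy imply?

ρ_c h = (ρ_m − ρ_c) r → ρ_c (h + r) = ρ_m r → ρ_c = ρ_m r / (h + r).
ρ_c = 3.27 × 14.85 km / (3.337 km + 14.85 km) = 2.67 g cm⁻³.

2.67 g cm⁻³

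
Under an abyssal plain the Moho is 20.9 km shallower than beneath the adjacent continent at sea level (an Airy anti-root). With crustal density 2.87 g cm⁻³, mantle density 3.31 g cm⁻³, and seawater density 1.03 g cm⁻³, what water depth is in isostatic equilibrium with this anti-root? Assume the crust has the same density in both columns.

Replacing a thickness d of crust by seawater at the top must be balanced by replacing crust with mantle at the base: d (ρ_c − ρ_w) = a (ρ_m − ρ_c).
d = a (ρ_m − ρ_c)/(ρ_c − ρ_w) = 20.9 km × 0.44/1.84 = 5 km.

5 km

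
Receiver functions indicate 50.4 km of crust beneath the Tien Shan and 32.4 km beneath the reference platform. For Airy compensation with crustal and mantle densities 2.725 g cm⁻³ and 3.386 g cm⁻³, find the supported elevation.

Excess crust Δ = 50.4 km − 32.4 km = 18 km, split between elevation h and root r with h + r = Δ.
Airy balance ρ_c h = (ρ_m − ρ_c) r gives r = h ρ_c/(ρ_m − ρ_c), so h (1 + ρ_c/(ρ_m − ρ_c)) = Δ, i.e. h = Δ (ρ_m − ρ_c)/ρ_m.
h = 18 km × 0.661/3.386 = 3.51 km.

3.51 km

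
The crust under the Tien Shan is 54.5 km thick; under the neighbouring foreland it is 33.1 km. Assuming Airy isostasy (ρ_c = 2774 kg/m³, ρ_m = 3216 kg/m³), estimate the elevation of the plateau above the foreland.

Excess crust Δ = 54.5 km − 33.1 km = 21.4 km, split between elevation h and root r with h + r = Δ.
Airy balance ρ_c h = (ρ_m − ρ_c) r gives r = h ρ_c/(ρ_m − ρ_c), so h (1 + ρ_c/(ρ_m − ρ_c)) = Δ, i.e. h = Δ (ρ_m − ρ_c)/ρ_m.
h = 21.4 km × 442/3216 = 2.94 km.

2.94 km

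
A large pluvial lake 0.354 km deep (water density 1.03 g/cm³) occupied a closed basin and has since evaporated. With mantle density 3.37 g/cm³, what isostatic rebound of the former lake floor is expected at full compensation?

0.108 km

u = d ρ_w/ρ_m = 0.354 km × 1.03/3.37 = 0.108 km.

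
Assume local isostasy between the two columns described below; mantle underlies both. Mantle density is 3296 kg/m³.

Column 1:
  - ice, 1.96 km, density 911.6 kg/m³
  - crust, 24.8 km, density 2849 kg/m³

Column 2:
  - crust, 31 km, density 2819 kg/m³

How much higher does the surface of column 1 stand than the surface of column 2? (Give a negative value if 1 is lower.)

0.295 km

For any compensation level in the mantle, the mantle terms cancel and isostasy reduces to e = (Σt_1 − Σt_2) − (Σ(ρt)_1 − Σ(ρt)_2) / ρ_m.
Σt_1 = 26.76 km; Σt_2 = 31 km; Σ(ρt)_1 = 72441.936; Σ(ρt)_2 = 87389 (in km·kg/m³).
e = (26.76 − 31) − (72441.936 − 87389) / 3296 = 0.295 km.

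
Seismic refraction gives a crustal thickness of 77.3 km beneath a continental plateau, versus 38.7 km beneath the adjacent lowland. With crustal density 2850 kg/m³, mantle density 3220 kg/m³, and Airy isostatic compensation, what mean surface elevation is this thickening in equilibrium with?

Excess crust Δ = 77.3 km − 38.7 km = 38.6 km, split between elevation h and root r with h + r = Δ.
Airy balance ρ_c h = (ρ_m − ρ_c) r gives r = h ρ_c/(ρ_m − ρ_c), so h (1 + ρ_c/(ρ_m − ρ_c)) = Δ, i.e. h = Δ (ρ_m − ρ_c)/ρ_m.
h = 38.6 km × 370/3220 = 4.44 km.

4.44 km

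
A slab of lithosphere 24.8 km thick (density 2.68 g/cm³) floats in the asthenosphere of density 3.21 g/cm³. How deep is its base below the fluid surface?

20.7 km

Draft d = t ρ_obj/ρ_fluid = 24.8 km × 2.68/3.21 = 20.7 km.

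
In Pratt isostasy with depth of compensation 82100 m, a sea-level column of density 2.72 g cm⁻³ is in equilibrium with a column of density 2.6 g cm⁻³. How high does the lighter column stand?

3790 m

ρ_ref D = ρ (D + h) → h = D (ρ_ref − ρ)/ρ.
h = 82100 m × (2.72 − 2.6)/2.6 = 3790 m.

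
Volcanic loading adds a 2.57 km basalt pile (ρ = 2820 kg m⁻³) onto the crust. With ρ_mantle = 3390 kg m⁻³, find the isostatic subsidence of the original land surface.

2.14 km

Subaerial loading: s = t ρ_load / ρ_m.
s = 2.57 km × 2820/3390 = 2.14 km.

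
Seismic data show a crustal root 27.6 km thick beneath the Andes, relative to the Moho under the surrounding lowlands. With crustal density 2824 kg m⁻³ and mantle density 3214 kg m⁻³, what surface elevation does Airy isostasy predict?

Isostatic balance requires: ρ_c h = (ρ_m − ρ_c) r.
h = r (ρ_m − ρ_c) / ρ_c = 27.6 km × (3214 − 2824) / 2824 = 3.81 km.

3.81 km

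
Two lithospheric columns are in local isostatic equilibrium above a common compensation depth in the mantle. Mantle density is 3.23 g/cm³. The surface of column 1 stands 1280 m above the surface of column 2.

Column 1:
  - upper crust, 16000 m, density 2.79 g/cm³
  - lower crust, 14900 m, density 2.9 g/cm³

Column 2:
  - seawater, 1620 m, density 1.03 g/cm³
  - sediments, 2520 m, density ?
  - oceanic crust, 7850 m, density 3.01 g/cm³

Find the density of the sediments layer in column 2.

2.23 g/cm³

Take the compensation level at the base of the deeper column (depth z_c below the surface of column 1) and equate Σ ρ_i t_i down to z_c; mantle fills any gap and the z_c terms cancel.
Column 1: 16000×2.79 + 14900×2.9 + (z_c − 30900)×3.23
Column 2: 1280×0 + 1620×1.03 + 2520×ρ + 7850×3.01 + (z_c − 1280 − 11990)×3.23
The z_c×3.23 term appears on both sides and cancels. Collect the known terms of each column as K = Σ(ρt)_known − 3.23 × (depth of known layers): K_1 = 87850 − 3.23×30900 = −11957; K_2 = 25297.1 − 3.23×(1280 + 11990) = −17565.
Balance: K_1 = K_2 + 2520×ρ, so ρ = (K_1 − K_2)/2520 = 5608/2520 = 2.23 g/cm³.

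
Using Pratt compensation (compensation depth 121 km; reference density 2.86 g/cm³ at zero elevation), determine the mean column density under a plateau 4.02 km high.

Pratt balance: ρ_ref D = ρ (D + h).
ρ = ρ_ref D/(D + h) = 2.86 × 121 km/(121 km + 4.02 km) = 2.77 g/cm³.

2.77 g/cm³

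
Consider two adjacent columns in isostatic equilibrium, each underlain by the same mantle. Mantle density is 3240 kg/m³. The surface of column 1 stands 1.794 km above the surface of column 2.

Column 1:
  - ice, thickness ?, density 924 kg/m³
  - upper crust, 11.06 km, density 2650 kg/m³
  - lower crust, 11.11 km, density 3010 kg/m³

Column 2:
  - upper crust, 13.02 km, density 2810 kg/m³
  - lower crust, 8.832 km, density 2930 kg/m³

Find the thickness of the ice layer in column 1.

2.19 km

Take the compensation level at the base of the deeper column (depth z_c below the surface of column 1) and equate Σ ρ_i t_i down to z_c; mantle fills any gap and the z_c terms cancel.
Column 1: x×924 + 11.06×2650 + 11.11×3010 + (z_c − 22.17 − x)×3240
Column 2: 1.794×0 + 13.02×2810 + 8.832×2930 + (z_c − 1.794 − 21.852)×3240
The z_c×3240 term appears on both sides and cancels. Collect the known terms of each column as K = Σ(ρt)_known − 3240 × (depth of known layers): K_1 = 62750.1 − 3240×22.17 = −9080.7; K_2 = 62463.96 − 3240×(1.794 + 21.852) = −14149.08.
Balance: K_1 − x×(3240 − 924) = K_2, so x = (K_1 − K_2)/(3240 − 924) = 5068.38/2316 = 2.19 km.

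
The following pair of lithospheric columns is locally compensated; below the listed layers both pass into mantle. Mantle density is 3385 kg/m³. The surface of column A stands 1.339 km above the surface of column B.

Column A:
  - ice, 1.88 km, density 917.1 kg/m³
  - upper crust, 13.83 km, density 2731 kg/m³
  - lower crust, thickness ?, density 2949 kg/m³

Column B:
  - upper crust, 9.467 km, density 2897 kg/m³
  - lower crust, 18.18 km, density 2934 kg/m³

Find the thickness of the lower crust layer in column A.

Take the compensation level at the base of the deeper column (depth z_c below the surface of column A) and equate Σ ρ_i t_i down to z_c; mantle fills any gap and the z_c terms cancel.
Column A: 1.88×917.1 + 13.83×2731 + x×2949 + (z_c − 15.71 − x)×3385
Column B: 1.339×0 + 9.467×2897 + 18.18×2934 + (z_c − 1.339 − 27.647)×3385
The z_c×3385 term appears on both sides and cancels. Collect the known terms of each column as K = Σ(ρt)_known − 3385 × (depth of known layers): K_A = 39493.878 − 3385×15.71 = −13684.472; K_B = 80766.019 − 3385×(1.339 + 27.647) = −17351.591.
Balance: K_A − x×(3385 − 2949) = K_B, so x = (K_A − K_B)/(3385 − 2949) = 3667.12/436 = 8.41 km.

8.41 km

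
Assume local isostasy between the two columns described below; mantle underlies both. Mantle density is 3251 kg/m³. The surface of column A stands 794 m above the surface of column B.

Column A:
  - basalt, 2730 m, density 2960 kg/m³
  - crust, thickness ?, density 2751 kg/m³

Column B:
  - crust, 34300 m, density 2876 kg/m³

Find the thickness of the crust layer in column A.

29300 m

Take the compensation level at the base of the deeper column (depth z_c below the surface of column A) and equate Σ ρ_i t_i down to z_c; mantle fills any gap and the z_c terms cancel.
Column A: 2730×2960 + x×2751 + (z_c − 2730 − x)×3251
Column B: 794×0 + 34300×2876 + (z_c − 794 − 34300)×3251
The z_c×3251 term appears on both sides and cancels. Collect the known terms of each column as K = Σ(ρt)_known − 3251 × (depth of known layers): K_A = 8080800 − 3251×2730 = −794430; K_B = 98646800 − 3251×(794 + 34300) = −15443794.
Balance: K_A − x×(3251 − 2751) = K_B, so x = (K_A − K_B)/(3251 − 2751) = 14649400/500 = 29300 m.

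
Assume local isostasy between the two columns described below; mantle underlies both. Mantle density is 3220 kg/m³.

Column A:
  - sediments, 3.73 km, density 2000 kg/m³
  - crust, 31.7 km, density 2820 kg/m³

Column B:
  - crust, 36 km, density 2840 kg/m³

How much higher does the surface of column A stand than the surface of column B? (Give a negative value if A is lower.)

1.1 km

For any compensation level in the mantle, the mantle terms cancel and isostasy reduces to e = (Σt_A − Σt_B) − (Σ(ρt)_A − Σ(ρt)_B) / ρ_m.
Σt_A = 35.43 km; Σt_B = 36 km; Σ(ρt)_A = 96854; Σ(ρt)_B = 102240 (in km·kg/m³).
e = (35.43 − 36) − (96854 − 102240) / 3220 = 1.1 km.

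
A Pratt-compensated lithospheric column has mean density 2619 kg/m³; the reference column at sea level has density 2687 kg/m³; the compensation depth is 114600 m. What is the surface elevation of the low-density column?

2980 m

ρ_ref D = ρ (D + h) → h = D (ρ_ref − ρ)/ρ.
h = 114600 m × (2687 − 2619)/2619 = 2980 m.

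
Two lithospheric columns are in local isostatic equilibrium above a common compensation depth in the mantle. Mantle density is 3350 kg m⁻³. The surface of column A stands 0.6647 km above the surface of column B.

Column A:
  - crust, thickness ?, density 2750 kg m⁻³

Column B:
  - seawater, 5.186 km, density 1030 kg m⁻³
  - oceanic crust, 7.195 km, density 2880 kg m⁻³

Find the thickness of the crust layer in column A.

Take the compensation level at the base of the deeper column (depth z_c below the surface of column A) and equate Σ ρ_i t_i down to z_c; mantle fills any gap and the z_c terms cancel.
Column A: x×2750 + (z_c − 0 − x)×3350
Column B: 0.6647×0 + 5.186×1030 + 7.195×2880 + (z_c − 0.6647 − 12.381)×3350
The z_c×3350 term appears on both sides and cancels. Collect the known terms of each column as K = Σ(ρt)_known − 3350 × (depth of known layers): K_A = 0 − 3350×0 = 0; K_B = 26063.18 − 3350×(0.6647 + 12.381) = −17639.915.
Balance: K_A − x×(3350 − 2750) = K_B, so x = (K_A − K_B)/(3350 − 2750) = 17639.9/600 = 29.4 km.

29.4 km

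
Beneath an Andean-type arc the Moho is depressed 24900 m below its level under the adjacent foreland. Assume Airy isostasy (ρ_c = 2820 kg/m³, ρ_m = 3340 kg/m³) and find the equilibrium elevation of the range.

Isostatic balance requires: ρ_c h = (ρ_m − ρ_c) r.
h = r (ρ_m − ρ_c) / ρ_c = 24900 m × (3340 − 2820) / 2820 = 4590 m.

4590 m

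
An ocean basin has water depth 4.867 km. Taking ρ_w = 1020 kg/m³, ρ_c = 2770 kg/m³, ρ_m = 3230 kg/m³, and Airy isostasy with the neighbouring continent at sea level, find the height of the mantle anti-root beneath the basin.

Isostatic balance requires: replacing crust with seawater at the top is compensated by replacing crust with mantle at the base: d (ρ_c − ρ_w) = a (ρ_m − ρ_c).
a = d (ρ_c − ρ_w)/(ρ_m − ρ_c) = 4.867 km × 1750/460 = 18.5 km.

18.5 km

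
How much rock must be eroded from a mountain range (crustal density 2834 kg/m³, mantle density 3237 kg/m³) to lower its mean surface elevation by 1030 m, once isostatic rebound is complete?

Net drop Δ = e − u = e − e ρ_c/ρ_m = e (ρ_m − ρ_c)/ρ_m.
e = Δ ρ_m/(ρ_m − ρ_c) = 1030 m × 3237/403 = 8270 m.

8270 m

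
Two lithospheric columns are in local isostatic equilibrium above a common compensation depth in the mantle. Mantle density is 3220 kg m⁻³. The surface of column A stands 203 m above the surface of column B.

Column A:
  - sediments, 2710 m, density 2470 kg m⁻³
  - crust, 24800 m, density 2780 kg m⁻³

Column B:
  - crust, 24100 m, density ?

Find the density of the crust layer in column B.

Take the compensation level at the base of the deeper column (depth z_c below the surface of column A) and equate Σ ρ_i t_i down to z_c; mantle fills any gap and the z_c terms cancel.
Column A: 2710×2470 + 24800×2780 + (z_c − 27510)×3220
Column B: 203×0 + 24100×ρ + (z_c − 203 − 24100)×3220
The z_c×3220 term appears on both sides and cancels. Collect the known terms of each column as K = Σ(ρt)_known − 3220 × (depth of known layers): K_A = 75637700 − 3220×27510 = −12944500; K_B = 0 − 3220×(203 + 24100) = −78255660.
Balance: K_A = K_B + 24100×ρ, so ρ = (K_A − K_B)/24100 = 65311200/24100 = 2710 kg m⁻³.

2710 kg m⁻³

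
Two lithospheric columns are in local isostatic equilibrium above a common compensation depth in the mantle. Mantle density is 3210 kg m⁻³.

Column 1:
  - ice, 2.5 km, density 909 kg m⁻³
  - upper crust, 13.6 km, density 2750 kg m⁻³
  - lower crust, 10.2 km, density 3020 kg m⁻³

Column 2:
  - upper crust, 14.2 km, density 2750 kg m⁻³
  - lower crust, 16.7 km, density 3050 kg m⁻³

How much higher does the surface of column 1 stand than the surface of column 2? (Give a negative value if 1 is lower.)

For any compensation level in the mantle, the mantle terms cancel and isostasy reduces to e = (Σt_1 − Σt_2) − (Σ(ρt)_1 − Σ(ρt)_2) / ρ_m.
Σt_1 = 26.3 km; Σt_2 = 30.9 km; Σ(ρt)_1 = 70476.5; Σ(ρt)_2 = 89985 (in km·kg m⁻³).
e = (26.3 − 30.9) − (70476.5 − 89985) / 3210 = 1.48 km.

1.48 km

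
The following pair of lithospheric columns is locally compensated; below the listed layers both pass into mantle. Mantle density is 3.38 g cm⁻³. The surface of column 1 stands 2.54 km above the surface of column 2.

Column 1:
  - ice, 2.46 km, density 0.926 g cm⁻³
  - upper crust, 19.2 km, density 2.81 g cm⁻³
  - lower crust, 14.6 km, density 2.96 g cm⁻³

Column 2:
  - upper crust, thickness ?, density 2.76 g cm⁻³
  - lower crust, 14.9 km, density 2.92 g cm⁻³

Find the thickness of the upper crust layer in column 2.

Take the compensation level at the base of the deeper column (depth z_c below the surface of column 1) and equate Σ ρ_i t_i down to z_c; mantle fills any gap and the z_c terms cancel.
Column 1: 2.46×0.926 + 19.2×2.81 + 14.6×2.96 + (z_c − 36.26)×3.38
Column 2: 2.54×0 + x×2.76 + 14.9×2.92 + (z_c − 2.54 − 14.9 − x)×3.38
The z_c×3.38 term appears on both sides and cancels. Collect the known terms of each column as K = Σ(ρt)_known − 3.38 × (depth of known layers): K_1 = 99.44596 − 3.38×36.26 = −23.11284; K_2 = 43.508 − 3.38×(2.54 + 14.9) = −15.4392.
Balance: K_1 = K_2 − x×(3.38 − 2.76), so x = (K_2 − K_1)/(3.38 − 2.76) = 7.67364/0.62 = 12.4 km.

12.4 km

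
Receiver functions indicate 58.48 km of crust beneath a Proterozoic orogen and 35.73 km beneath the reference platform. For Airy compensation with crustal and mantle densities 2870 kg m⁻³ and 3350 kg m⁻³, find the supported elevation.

Excess crust Δ = 58.48 km − 35.73 km = 22.75 km, split between elevation h and root r with h + r = Δ.
Airy balance ρ_c h = (ρ_m − ρ_c) r gives r = h ρ_c/(ρ_m − ρ_c), so h (1 + ρ_c/(ρ_m − ρ_c)) = Δ, i.e. h = Δ (ρ_m − ρ_c)/ρ_m.
h = 22.75 km × 480/3350 = 3.26 km.

3.26 km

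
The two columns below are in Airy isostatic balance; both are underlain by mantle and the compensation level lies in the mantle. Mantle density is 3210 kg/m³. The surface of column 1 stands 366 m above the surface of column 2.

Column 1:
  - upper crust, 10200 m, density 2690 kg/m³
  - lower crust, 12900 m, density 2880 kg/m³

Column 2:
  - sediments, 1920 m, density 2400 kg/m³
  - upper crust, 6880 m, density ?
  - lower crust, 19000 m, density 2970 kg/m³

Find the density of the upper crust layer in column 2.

2880 kg/m³

Take the compensation level at the base of the deeper column (depth z_c below the surface of column 1) and equate Σ ρ_i t_i down to z_c; mantle fills any gap and the z_c terms cancel.
Column 1: 10200×2690 + 12900×2880 + (z_c − 23100)×3210
Column 2: 366×0 + 1920×2400 + 6880×ρ + 19000×2970 + (z_c − 366 − 27800)×3210
The z_c×3210 term appears on both sides and cancels. Collect the known terms of each column as K = Σ(ρt)_known − 3210 × (depth of known layers): K_1 = 64590000 − 3210×23100 = −9561000; K_2 = 61038000 − 3210×(366 + 27800) = −29374860.
Balance: K_1 = K_2 + 6880×ρ, so ρ = (K_1 − K_2)/6880 = 19813900/6880 = 2880 kg/m³.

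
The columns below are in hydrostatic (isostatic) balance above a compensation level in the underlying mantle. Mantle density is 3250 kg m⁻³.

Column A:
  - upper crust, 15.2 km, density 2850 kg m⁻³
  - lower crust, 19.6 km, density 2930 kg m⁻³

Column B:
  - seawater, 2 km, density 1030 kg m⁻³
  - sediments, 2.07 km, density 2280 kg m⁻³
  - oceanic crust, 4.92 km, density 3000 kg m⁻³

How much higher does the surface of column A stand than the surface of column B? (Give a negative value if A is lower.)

1.44 km

For any compensation level in the mantle, the mantle terms cancel and isostasy reduces to e = (Σt_A − Σt_B) − (Σ(ρt)_A − Σ(ρt)_B) / ρ_m.
Σt_A = 34.8 km; Σt_B = 8.99 km; Σ(ρt)_A = 100748; Σ(ρt)_B = 21539.6 (in km·kg m⁻³).
e = (34.8 − 8.99) − (100748 − 21539.6) / 3250 = 1.44 km.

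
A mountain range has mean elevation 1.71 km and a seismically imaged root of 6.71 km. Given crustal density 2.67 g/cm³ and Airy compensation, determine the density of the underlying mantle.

3.35 g/cm³

Airy balance: ρ_c h = (ρ_m − ρ_c) r → ρ_m = ρ_c (1 + h/r).
ρ_m = 2.67 × (1 + 1.71 km/6.71 km) = 3.35 g/cm³.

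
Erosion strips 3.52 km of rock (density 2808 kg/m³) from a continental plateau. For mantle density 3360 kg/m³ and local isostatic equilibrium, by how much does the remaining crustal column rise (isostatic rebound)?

Unloading: uplift u = e ρ_c/ρ_m = 3.52 km × 2808/3360 = 2.94 km.

2.94 km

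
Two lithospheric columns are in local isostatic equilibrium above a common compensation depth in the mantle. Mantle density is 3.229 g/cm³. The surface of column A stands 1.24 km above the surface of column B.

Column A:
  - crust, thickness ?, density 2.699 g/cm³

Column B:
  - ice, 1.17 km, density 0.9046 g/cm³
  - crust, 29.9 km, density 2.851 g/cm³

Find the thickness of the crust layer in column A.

34 km

Take the compensation level at the base of the deeper column (depth z_c below the surface of column A) and equate Σ ρ_i t_i down to z_c; mantle fills any gap and the z_c terms cancel.
Column A: x×2.699 + (z_c − 0 − x)×3.229
Column B: 1.24×0 + 1.17×0.9046 + 29.9×2.851 + (z_c − 1.24 − 31.07)×3.229
The z_c×3.229 term appears on both sides and cancels. Collect the known terms of each column as K = Σ(ρt)_known − 3.229 × (depth of known layers): K_A = 0 − 3.229×0 = 0; K_B = 86.303282 − 3.229×(1.24 + 31.07) = −18.025708.
Balance: K_A − x×(3.229 − 2.699) = K_B, so x = (K_A − K_B)/(3.229 − 2.699) = 18.0257/0.53 = 34 km.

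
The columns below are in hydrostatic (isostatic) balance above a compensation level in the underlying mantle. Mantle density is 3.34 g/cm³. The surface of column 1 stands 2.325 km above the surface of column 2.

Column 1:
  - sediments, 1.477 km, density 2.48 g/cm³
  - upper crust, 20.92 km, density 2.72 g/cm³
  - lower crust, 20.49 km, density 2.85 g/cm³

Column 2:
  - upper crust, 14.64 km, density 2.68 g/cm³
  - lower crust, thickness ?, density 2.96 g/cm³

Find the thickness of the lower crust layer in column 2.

18 km

Take the compensation level at the base of the deeper column (depth z_c below the surface of column 1) and equate Σ ρ_i t_i down to z_c; mantle fills any gap and the z_c terms cancel.
Column 1: 1.477×2.48 + 20.92×2.72 + 20.49×2.85 + (z_c − 42.887)×3.34
Column 2: 2.325×0 + 14.64×2.68 + x×2.96 + (z_c − 2.325 − 14.64 − x)×3.34
The z_c×3.34 term appears on both sides and cancels. Collect the known terms of each column as K = Σ(ρt)_known − 3.34 × (depth of known layers): K_1 = 118.96186 − 3.34×42.887 = −24.28072; K_2 = 39.2352 − 3.34×(2.325 + 14.64) = −17.4279.
Balance: K_1 = K_2 − x×(3.34 − 2.96), so x = (K_2 − K_1)/(3.34 − 2.96) = 6.85282/0.38 = 18 km.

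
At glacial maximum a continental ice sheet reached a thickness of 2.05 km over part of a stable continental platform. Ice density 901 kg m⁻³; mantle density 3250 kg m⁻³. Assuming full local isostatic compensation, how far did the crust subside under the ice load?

0.568 km

Isostatic balance requires: the ice load ρ_ice t is balanced by mantle displaced below, ρ_m s.
s = t ρ_ice / ρ_m = 2.05 km × 901/3250 = 0.568 km.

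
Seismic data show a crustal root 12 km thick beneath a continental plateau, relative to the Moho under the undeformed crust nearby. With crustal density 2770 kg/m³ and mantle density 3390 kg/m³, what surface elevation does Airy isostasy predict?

By Archimedes' principle applied to the lithosphere: ρ_c h = (ρ_m − ρ_c) r.
h = r (ρ_m − ρ_c) / ρ_c = 12 km × (3390 − 2770) / 2770 = 2.69 km.

2.69 km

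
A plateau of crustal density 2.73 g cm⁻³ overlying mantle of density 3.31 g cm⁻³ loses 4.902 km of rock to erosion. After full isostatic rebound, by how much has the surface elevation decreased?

0.859 km

Rebound u = e ρ_c/ρ_m = 4.902 km × 2.73/3.31 = 4.043 km.
Net surface drop = e − u = 4.902 km − 4.043 km = e (ρ_m − ρ_c)/ρ_m = 0.859 km.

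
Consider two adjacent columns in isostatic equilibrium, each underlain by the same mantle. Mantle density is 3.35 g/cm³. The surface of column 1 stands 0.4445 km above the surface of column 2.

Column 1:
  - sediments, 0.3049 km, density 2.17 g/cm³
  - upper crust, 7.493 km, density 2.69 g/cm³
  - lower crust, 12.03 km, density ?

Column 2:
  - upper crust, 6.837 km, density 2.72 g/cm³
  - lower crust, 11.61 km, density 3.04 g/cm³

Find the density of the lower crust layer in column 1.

Take the compensation level at the base of the deeper column (depth z_c below the surface of column 1) and equate Σ ρ_i t_i down to z_c; mantle fills any gap and the z_c terms cancel.
Column 1: 0.3049×2.17 + 7.493×2.69 + 12.03×ρ + (z_c − 19.8279)×3.35
Column 2: 0.4445×0 + 6.837×2.72 + 11.61×3.04 + (z_c − 0.4445 − 18.447)×3.35
The z_c×3.35 term appears on both sides and cancels. Collect the known terms of each column as K = Σ(ρt)_known − 3.35 × (depth of known layers): K_1 = 20.817803 − 3.35×19.8279 = −45.605662; K_2 = 53.89104 − 3.35×(0.4445 + 18.447) = −9.395485.
Balance: K_1 + 12.03×ρ = K_2, so ρ = (K_2 − K_1)/12.03 = 36.2102/12.03 = 3.01 g/cm³.

3.01 g/cm³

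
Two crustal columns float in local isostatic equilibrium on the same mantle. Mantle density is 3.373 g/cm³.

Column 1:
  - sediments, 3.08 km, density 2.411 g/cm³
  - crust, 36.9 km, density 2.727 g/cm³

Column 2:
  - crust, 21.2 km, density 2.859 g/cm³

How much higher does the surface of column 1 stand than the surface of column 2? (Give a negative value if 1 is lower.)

4.71 km

For any compensation level in the mantle, the mantle terms cancel and isostasy reduces to e = (Σt_1 − Σt_2) − (Σ(ρt)_1 − Σ(ρt)_2) / ρ_m.
Σt_1 = 39.98 km; Σt_2 = 21.2 km; Σ(ρt)_1 = 108.05218; Σ(ρt)_2 = 60.6108 (in km·g/cm³).
e = (39.98 − 21.2) − (108.05218 − 60.6108) / 3.373 = 4.71 km.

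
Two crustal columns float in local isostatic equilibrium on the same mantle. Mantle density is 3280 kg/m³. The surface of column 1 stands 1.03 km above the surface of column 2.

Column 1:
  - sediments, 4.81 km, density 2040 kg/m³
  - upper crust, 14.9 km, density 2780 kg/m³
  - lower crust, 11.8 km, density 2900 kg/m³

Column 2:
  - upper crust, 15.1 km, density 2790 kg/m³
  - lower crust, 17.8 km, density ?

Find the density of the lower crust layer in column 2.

Take the compensation level at the base of the deeper column (depth z_c below the surface of column 1) and equate Σ ρ_i t_i down to z_c; mantle fills any gap and the z_c terms cancel.
Column 1: 4.81×2040 + 14.9×2780 + 11.8×2900 + (z_c − 31.51)×3280
Column 2: 1.03×0 + 15.1×2790 + 17.8×ρ + (z_c − 1.03 − 32.9)×3280
The z_c×3280 term appears on both sides and cancels. Collect the known terms of each column as K = Σ(ρt)_known − 3280 × (depth of known layers): K_1 = 85454.4 − 3280×31.51 = −17898.4; K_2 = 42129 − 3280×(1.03 + 32.9) = −69161.4.
Balance: K_1 = K_2 + 17.8×ρ, so ρ = (K_1 − K_2)/17.8 = 51263/17.8 = 2880 kg/m³.

2880 kg/m³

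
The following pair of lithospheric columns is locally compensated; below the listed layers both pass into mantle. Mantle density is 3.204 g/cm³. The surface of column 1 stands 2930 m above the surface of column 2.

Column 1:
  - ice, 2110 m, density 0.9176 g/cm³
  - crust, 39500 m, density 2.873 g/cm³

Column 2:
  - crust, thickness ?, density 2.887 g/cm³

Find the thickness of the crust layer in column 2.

26800 m

Take the compensation level at the base of the deeper column (depth z_c below the surface of column 1) and equate Σ ρ_i t_i down to z_c; mantle fills any gap and the z_c terms cancel.
Column 1: 2110×0.9176 + 39500×2.873 + (z_c − 41610)×3.204
Column 2: 2930×0 + x×2.887 + (z_c − 2930 − 0 − x)×3.204
The z_c×3.204 term appears on both sides and cancels. Collect the known terms of each column as K = Σ(ρt)_known − 3.204 × (depth of known layers): K_1 = 115419.636 − 3.204×41610 = −17898.804; K_2 = 0 − 3.204×(2930 + 0) = −9387.72.
Balance: K_1 = K_2 − x×(3.204 − 2.887), so x = (K_2 − K_1)/(3.204 − 2.887) = 8511.08/0.317 = 26800 m.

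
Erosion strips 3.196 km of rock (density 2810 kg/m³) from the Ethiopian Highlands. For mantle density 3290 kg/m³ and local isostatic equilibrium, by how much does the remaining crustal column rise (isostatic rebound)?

2.73 km

Unloading: uplift u = e ρ_c/ρ_m = 3.196 km × 2810/3290 = 2.73 km.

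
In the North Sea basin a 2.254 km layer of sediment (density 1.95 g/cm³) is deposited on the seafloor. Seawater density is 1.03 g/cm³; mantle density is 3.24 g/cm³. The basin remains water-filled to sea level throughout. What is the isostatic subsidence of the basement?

Submarine loading: the sediment displaces seawater, and the subsidence is in turn flooded, so s (ρ_m − ρ_w) = t (ρ_sed − ρ_w).
s = 2.254 km × (1.95 − 1.03) / (3.24 − 1.03) = 0.938 km.

0.938 km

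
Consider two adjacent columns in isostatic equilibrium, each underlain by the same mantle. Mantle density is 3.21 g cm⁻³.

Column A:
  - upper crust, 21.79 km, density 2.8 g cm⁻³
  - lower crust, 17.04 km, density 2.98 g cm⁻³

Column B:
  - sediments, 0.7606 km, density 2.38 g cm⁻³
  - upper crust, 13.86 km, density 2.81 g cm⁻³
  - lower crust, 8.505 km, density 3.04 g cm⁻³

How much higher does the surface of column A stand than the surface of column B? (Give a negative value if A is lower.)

For any compensation level in the mantle, the mantle terms cancel and isostasy reduces to e = (Σt_A − Σt_B) − (Σ(ρt)_A − Σ(ρt)_B) / ρ_m.
Σt_A = 38.83 km; Σt_B = 23.1256 km; Σ(ρt)_A = 111.7912; Σ(ρt)_B = 66.612028 (in km·g cm⁻³).
e = (38.83 − 23.1256) − (111.7912 − 66.612028) / 3.21 = 1.63 km.

1.63 km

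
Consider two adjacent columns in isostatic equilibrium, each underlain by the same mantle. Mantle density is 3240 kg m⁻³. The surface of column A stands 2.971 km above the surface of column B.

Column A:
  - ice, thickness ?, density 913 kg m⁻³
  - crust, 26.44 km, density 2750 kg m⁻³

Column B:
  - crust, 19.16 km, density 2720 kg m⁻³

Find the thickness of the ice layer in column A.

Take the compensation level at the base of the deeper column (depth z_c below the surface of column A) and equate Σ ρ_i t_i down to z_c; mantle fills any gap and the z_c terms cancel.
Column A: x×913 + 26.44×2750 + (z_c − 26.44 − x)×3240
Column B: 2.971×0 + 19.16×2720 + (z_c − 2.971 − 19.16)×3240
The z_c×3240 term appears on both sides and cancels. Collect the known terms of each column as K = Σ(ρt)_known − 3240 × (depth of known layers): K_A = 72710 − 3240×26.44 = −12955.6; K_B = 52115.2 − 3240×(2.971 + 19.16) = −19589.24.
Balance: K_A − x×(3240 − 913) = K_B, so x = (K_A − K_B)/(3240 − 913) = 6633.64/2327 = 2.85 km.

2.85 km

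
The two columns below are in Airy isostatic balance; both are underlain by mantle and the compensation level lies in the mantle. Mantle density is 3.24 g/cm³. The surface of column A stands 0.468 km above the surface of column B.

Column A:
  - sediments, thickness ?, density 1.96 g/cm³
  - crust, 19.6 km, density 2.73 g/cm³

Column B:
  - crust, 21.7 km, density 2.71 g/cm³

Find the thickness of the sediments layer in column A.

2.36 km

Take the compensation level at the base of the deeper column (depth z_c below the surface of column A) and equate Σ ρ_i t_i down to z_c; mantle fills any gap and the z_c terms cancel.
Column A: x×1.96 + 19.6×2.73 + (z_c − 19.6 − x)×3.24
Column B: 0.468×0 + 21.7×2.71 + (z_c − 0.468 − 21.7)×3.24
The z_c×3.24 term appears on both sides and cancels. Collect the known terms of each column as K = Σ(ρt)_known − 3.24 × (depth of known layers): K_A = 53.508 − 3.24×19.6 = −9.996; K_B = 58.807 − 3.24×(0.468 + 21.7) = −13.01732.
Balance: K_A − x×(3.24 − 1.96) = K_B, so x = (K_A − K_B)/(3.24 − 1.96) = 3.02132/1.28 = 2.36 km.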